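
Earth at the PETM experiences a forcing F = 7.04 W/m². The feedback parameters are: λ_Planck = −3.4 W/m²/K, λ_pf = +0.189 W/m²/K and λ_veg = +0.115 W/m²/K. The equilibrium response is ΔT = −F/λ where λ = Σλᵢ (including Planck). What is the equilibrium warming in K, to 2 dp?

Net feedback parameter λ = (−3.4) + (+0.189) + (+0.115) = -3.096 W/m²/K.
ΔT = −F/λ = −7.04/(-3.096) = 2.27 K.

2.27 K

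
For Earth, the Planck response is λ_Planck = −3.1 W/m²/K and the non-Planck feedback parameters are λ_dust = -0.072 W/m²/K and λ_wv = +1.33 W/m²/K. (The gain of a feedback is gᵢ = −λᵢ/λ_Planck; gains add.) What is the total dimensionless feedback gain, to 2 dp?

0.41

Convert to gains: g_dust = -0.072/3.1 = -0.02323; g_wv = 1.33/3.1 = 0.429.
Total gain g = 0.40577.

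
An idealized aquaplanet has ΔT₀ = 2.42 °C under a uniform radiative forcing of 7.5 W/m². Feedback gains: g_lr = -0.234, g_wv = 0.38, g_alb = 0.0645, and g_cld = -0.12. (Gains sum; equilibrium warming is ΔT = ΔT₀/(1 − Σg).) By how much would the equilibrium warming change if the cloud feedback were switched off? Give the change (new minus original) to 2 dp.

Original: g = 0.0905, ΔT = 2.42/(1−0.0905) = 2.6608 °C.
Without cloud: g' = 0.2105, ΔT' = 2.42/(1−0.2105) = 3.0652 °C.
Change = 3.0652 − 2.6608 = 0.40 °C.

0.40 °C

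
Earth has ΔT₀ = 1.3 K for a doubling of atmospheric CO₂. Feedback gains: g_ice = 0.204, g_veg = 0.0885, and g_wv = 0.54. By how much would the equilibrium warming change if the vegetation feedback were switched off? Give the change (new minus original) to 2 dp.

-2.68 K

Original: g = 0.8325, ΔT = 1.3/(1−0.8325) = 7.7612 K.
Without vegetation: g' = 0.744, ΔT' = 1.3/(1−0.744) = 5.0781 K.
Change = 5.0781 − 7.7612 = -2.68 K.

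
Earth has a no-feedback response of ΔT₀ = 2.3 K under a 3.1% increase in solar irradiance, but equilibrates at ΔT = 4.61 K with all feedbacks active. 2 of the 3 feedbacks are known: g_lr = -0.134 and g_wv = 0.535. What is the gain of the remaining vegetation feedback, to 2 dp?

0.10

Amplification A = ΔT/ΔT₀ = 4.61/2.3 = 2.004.
Total gain g = 1 − 1/A = 1 − 1/2.004 = 0.501.
Known gains sum to -0.134 + 0.535 = 0.401.
g_veg = 0.501 − 0.401 = 0.10.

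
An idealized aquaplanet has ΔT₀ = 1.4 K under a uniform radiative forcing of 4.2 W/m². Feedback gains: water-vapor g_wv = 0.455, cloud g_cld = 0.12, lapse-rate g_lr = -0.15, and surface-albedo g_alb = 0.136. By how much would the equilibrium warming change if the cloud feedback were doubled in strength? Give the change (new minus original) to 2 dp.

Original: g = 0.561, ΔT = 1.4/(1−0.561) = 3.1891 K.
With doubled cloud: g' = 0.681, ΔT' = 1.4/(1−0.681) = 4.3887 K.
Change = 4.3887 − 3.1891 = 1.20 K.

1.20 K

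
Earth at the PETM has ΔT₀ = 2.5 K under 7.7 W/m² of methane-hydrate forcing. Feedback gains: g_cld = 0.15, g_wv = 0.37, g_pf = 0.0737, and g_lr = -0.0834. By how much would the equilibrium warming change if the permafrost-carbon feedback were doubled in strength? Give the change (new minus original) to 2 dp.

Original: g = 0.5103, ΔT = 2.5/(1−0.5103) = 5.1052 K.
With doubled permafrost-carbon: g' = 0.584, ΔT' = 2.5/(1−0.584) = 6.0096 K.
Change = 6.0096 − 5.1052 = 0.90 K.

0.90 K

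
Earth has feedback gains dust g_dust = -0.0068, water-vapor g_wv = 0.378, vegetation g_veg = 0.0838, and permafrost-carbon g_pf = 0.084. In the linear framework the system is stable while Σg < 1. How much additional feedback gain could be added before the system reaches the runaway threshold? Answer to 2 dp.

Current total gain = -0.0068 + 0.378 + 0.0838 + 0.084 = 0.539.
Margin to runaway = 1 − 0.539 = 0.46.

0.46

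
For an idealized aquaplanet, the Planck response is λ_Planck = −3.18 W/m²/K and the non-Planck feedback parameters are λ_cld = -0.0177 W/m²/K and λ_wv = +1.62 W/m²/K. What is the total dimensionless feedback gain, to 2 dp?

Convert to gains: g_cld = -0.0177/3.18 = -0.005566; g_wv = 1.62/3.18 = 0.5094.
Total gain g = 0.503834.

0.50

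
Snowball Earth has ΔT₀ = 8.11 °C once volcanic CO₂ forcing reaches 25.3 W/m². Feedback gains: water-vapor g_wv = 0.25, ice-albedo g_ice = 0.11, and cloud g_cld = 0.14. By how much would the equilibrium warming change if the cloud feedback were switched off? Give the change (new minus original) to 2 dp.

-3.55 °C

Original: g = 0.5, ΔT = 8.11/(1−0.5) = 16.2200 °C.
Without cloud: g' = 0.36, ΔT' = 8.11/(1−0.36) = 12.6719 °C.
Change = 12.6719 − 16.2200 = -3.55 °C.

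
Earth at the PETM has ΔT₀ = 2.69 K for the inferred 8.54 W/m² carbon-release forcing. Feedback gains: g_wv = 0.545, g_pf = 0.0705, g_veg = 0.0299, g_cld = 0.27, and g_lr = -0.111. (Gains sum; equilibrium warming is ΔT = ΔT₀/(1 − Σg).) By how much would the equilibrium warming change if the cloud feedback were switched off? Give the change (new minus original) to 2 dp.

Original: g = 0.8044, ΔT = 2.69/(1−0.8044) = 13.7526 K.
Without cloud: g' = 0.5344, ΔT' = 2.69/(1−0.5344) = 5.7775 K.
Change = 5.7775 − 13.7526 = -7.98 K.

-7.98 K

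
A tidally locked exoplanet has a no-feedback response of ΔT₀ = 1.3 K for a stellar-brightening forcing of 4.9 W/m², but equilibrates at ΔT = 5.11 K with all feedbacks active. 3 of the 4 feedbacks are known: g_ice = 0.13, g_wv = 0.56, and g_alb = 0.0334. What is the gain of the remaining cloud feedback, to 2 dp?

0.02

Amplification A = ΔT/ΔT₀ = 5.11/1.3 = 3.931.
Total gain g = 1 − 1/A = 1 − 1/3.931 = 0.7456.
Known gains sum to 0.13 + 0.56 + 0.0334 = 0.7234.
g_cld = 0.7456 − 0.7234 = 0.02.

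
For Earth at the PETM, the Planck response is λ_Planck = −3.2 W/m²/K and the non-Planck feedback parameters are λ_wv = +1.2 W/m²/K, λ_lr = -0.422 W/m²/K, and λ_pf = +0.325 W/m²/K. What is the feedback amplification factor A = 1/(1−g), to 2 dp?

Convert to gains: g_wv = 1.2/3.2 = 0.375; g_lr = -0.422/3.2 = -0.1319; g_pf = 0.325/3.2 = 0.1016.
Total gain g = 0.3447.
A = 1/(1 − 0.3447) = 1.53.

1.53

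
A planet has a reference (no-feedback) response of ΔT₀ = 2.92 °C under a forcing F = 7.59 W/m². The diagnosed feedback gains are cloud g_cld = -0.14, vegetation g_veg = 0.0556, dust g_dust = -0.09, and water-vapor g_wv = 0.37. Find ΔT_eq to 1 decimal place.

Total gain g = -0.14 + 0.0556 − 0.09 + 0.37 = 0.1956.
Amplification A = 1/(1 − 0.1956) = 1.243.
ΔT = 2.92 × 1.243 = 3.6 °C.

3.6 °C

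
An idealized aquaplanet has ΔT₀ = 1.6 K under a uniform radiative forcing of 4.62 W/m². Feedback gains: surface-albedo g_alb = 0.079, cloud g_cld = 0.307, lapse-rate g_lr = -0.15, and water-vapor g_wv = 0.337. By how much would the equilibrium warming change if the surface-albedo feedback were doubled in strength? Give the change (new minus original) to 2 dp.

0.85 K

Original: g = 0.573, ΔT = 1.6/(1−0.573) = 3.7471 K.
With doubled surface-albedo: g' = 0.652, ΔT' = 1.6/(1−0.652) = 4.5977 K.
Change = 4.5977 − 3.7471 = 0.85 K.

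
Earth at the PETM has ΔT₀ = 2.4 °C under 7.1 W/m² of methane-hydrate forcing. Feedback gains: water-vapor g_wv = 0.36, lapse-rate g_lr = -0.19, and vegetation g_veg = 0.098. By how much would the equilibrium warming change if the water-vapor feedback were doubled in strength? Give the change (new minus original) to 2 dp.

3.17 °C

Original: g = 0.268, ΔT = 2.4/(1−0.268) = 3.2787 °C.
With doubled water-vapor: g' = 0.628, ΔT' = 2.4/(1−0.628) = 6.4516 °C.
Change = 6.4516 − 3.2787 = 3.17 °C.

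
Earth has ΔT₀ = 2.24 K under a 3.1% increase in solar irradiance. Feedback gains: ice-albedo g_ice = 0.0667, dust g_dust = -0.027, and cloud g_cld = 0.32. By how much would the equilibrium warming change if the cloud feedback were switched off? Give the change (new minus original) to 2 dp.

-1.17 K

Original: g = 0.3597, ΔT = 2.24/(1−0.3597) = 3.4984 K.
Without cloud: g' = 0.0397, ΔT' = 2.24/(1−0.0397) = 2.3326 K.
Change = 2.3326 − 3.4984 = -1.17 K.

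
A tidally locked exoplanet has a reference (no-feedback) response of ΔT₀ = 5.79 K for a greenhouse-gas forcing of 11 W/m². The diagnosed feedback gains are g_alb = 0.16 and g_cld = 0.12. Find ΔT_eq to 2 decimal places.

Total gain g = 0.16 + 0.12 = 0.28.
Amplification A = 1/(1 − 0.28) = 1.389.
ΔT = 5.79 × 1.389 = 8.04 K.

8.04 K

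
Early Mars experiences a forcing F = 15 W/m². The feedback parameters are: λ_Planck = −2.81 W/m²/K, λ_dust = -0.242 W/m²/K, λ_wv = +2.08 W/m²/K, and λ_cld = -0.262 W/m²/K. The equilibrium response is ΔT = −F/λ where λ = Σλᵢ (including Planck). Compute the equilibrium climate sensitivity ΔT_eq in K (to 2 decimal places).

12.16 K

Net feedback parameter λ = (−2.81) + (-0.242) + (+2.08) + (-0.262) = -1.234 W/m²/K.
ΔT = −F/λ = −15/(-1.234) = 12.16 K.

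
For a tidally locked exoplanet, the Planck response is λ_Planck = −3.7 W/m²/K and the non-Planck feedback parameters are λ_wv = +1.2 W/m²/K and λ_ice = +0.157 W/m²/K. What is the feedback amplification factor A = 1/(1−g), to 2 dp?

Convert to gains: g_wv = 1.2/3.7 = 0.3243; g_ice = 0.157/3.7 = 0.04243.
Total gain g = 0.36673.
A = 1/(1 − 0.36673) = 1.58.

1.58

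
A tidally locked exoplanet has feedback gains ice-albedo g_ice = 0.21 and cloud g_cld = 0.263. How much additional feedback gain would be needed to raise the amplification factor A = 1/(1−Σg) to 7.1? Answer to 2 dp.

0.39

Current total gain = 0.473.
Target gain for A = 7.1: g* = 1 − 1/7.1 = 0.8592.
Additional gain needed = 0.8592 − 0.473 = 0.39.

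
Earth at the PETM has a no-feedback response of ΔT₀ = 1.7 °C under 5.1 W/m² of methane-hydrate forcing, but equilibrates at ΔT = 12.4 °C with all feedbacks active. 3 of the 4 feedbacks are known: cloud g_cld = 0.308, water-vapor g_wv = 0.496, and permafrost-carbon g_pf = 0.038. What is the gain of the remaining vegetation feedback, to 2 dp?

Amplification A = ΔT/ΔT₀ = 12.4/1.7 = 7.294.
Total gain g = 1 − 1/A = 1 − 1/7.294 = 0.8629.
Known gains sum to 0.308 + 0.496 + 0.038 = 0.842.
g_veg = 0.8629 − 0.842 = 0.02.

0.02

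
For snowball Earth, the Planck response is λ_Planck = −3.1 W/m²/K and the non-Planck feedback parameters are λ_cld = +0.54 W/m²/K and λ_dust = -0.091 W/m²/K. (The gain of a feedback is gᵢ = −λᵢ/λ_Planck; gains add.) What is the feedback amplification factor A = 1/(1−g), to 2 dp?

1.17

Convert to gains: g_cld = 0.54/3.1 = 0.1742; g_dust = -0.091/3.1 = -0.02935.
Total gain g = 0.14485.
A = 1/(1 − 0.14485) = 1.17.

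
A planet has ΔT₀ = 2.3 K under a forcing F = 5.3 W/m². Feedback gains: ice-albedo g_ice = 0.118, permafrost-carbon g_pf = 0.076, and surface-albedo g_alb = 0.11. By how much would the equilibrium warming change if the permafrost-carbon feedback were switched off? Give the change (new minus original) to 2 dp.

-0.33 K

Original: g = 0.304, ΔT = 2.3/(1−0.304) = 3.3046 K.
Without permafrost-carbon: g' = 0.228, ΔT' = 2.3/(1−0.228) = 2.9793 K.
Change = 2.9793 − 3.3046 = -0.33 K.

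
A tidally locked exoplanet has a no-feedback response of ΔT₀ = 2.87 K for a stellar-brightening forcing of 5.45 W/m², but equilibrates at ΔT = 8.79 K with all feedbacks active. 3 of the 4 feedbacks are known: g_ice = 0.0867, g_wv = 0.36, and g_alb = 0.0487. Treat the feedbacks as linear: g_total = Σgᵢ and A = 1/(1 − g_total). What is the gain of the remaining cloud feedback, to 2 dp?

Amplification A = ΔT/ΔT₀ = 8.79/2.87 = 3.063.
Total gain g = 1 − 1/A = 1 − 1/3.063 = 0.6735.
Known gains sum to 0.0867 + 0.36 + 0.0487 = 0.4954.
g_cld = 0.6735 − 0.4954 = 0.18.

0.18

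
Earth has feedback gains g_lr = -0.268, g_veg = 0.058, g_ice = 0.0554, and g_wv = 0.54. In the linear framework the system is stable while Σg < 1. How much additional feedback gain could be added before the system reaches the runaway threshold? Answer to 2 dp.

0.61

Current total gain = -0.268 + 0.058 + 0.0554 + 0.54 = 0.3854.
Margin to runaway = 1 − 0.3854 = 0.61.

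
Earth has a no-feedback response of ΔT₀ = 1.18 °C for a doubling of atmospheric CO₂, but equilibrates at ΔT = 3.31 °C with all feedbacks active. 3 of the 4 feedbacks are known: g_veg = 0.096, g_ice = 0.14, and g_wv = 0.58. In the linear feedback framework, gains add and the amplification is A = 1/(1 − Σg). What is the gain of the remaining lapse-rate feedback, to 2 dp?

-0.17

Amplification A = ΔT/ΔT₀ = 3.31/1.18 = 2.805.
Total gain g = 1 − 1/A = 1 − 1/2.805 = 0.6435.
Known gains sum to 0.096 + 0.14 + 0.58 = 0.816.
g_lr = 0.6435 − 0.816 = -0.17.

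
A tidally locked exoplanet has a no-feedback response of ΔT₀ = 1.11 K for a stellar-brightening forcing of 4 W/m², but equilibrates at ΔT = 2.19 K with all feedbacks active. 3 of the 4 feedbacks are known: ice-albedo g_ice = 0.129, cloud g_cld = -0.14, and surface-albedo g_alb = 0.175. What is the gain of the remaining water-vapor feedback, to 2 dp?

0.33

Amplification A = ΔT/ΔT₀ = 2.19/1.11 = 1.973.
Total gain g = 1 − 1/A = 1 − 1/1.973 = 0.4932.
Known gains sum to 0.129 − 0.14 + 0.175 = 0.164.
g_wv = 0.4932 − 0.164 = 0.33.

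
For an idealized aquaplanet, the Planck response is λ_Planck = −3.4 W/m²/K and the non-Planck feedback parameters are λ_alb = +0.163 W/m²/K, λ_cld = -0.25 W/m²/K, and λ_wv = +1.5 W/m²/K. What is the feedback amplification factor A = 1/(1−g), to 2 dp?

Convert to gains: g_alb = 0.163/3.4 = 0.04794; g_cld = -0.25/3.4 = -0.07353; g_wv = 1.5/3.4 = 0.4412.
Total gain g = 0.41561.
A = 1/(1 − 0.41561) = 1.71.

1.71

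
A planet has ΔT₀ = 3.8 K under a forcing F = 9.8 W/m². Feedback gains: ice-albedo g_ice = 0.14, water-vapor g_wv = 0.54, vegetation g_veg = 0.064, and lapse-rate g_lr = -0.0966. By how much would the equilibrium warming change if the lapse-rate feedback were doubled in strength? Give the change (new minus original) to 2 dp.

Original: g = 0.6474, ΔT = 3.8/(1−0.6474) = 10.7771 K.
With doubled lapse-rate: g' = 0.5508, ΔT' = 3.8/(1−0.5508) = 8.4595 K.
Change = 8.4595 − 10.7771 = -2.32 K.

-2.32 K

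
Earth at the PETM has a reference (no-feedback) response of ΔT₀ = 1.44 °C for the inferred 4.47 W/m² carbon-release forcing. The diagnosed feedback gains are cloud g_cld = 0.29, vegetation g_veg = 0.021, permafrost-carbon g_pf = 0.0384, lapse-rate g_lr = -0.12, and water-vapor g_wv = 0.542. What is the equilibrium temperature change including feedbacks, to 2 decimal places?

Total gain g = 0.29 + 0.021 + 0.0384 − 0.12 + 0.542 = 0.7714.
Amplification A = 1/(1 − 0.7714) = 4.374.
ΔT = 1.44 × 4.374 = 6.30 °C.

6.30 °C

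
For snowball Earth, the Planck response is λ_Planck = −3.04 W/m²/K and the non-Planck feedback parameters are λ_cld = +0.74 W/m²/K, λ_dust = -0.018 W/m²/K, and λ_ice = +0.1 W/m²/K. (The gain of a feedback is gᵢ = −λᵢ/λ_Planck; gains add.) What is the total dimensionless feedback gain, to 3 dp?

Convert to gains: g_cld = 0.74/3.04 = 0.2434; g_dust = -0.018/3.04 = -0.005921; g_ice = 0.1/3.04 = 0.03289.
Total gain g = 0.270369.

0.270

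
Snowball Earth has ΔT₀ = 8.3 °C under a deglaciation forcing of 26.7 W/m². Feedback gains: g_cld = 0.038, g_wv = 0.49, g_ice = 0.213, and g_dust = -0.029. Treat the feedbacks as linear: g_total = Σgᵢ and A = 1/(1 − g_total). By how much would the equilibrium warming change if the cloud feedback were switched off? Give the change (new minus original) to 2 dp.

-3.36 °C

Original: g = 0.712, ΔT = 8.3/(1−0.712) = 28.8194 °C.
Without cloud: g' = 0.674, ΔT' = 8.3/(1−0.674) = 25.4601 °C.
Change = 25.4601 − 28.8194 = -3.36 °C.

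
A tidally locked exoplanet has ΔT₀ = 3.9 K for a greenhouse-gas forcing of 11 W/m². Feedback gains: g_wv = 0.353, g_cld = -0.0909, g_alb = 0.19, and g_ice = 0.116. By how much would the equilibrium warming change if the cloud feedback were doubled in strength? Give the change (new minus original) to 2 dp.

Original: g = 0.5681, ΔT = 3.9/(1−0.5681) = 9.0299 K.
With doubled cloud: g' = 0.4772, ΔT' = 3.9/(1−0.4772) = 7.4598 K.
Change = 7.4598 − 9.0299 = -1.57 K.

-1.57 K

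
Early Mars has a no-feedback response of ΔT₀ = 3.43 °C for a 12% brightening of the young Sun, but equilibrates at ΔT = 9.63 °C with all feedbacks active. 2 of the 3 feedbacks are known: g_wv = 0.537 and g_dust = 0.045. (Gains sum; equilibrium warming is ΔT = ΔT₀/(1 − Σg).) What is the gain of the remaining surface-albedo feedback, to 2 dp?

Amplification A = ΔT/ΔT₀ = 9.63/3.43 = 2.808.
Total gain g = 1 − 1/A = 1 − 1/2.808 = 0.6439.
Known gains sum to 0.537 + 0.045 = 0.582.
g_alb = 0.6439 − 0.582 = 0.06.

0.06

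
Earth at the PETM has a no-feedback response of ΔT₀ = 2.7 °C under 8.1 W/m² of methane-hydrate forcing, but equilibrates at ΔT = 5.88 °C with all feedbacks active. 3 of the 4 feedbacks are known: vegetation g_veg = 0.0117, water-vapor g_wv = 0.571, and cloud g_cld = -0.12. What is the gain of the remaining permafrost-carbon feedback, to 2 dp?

0.08

Amplification A = ΔT/ΔT₀ = 5.88/2.7 = 2.178.
Total gain g = 1 − 1/A = 1 − 1/2.178 = 0.5409.
Known gains sum to 0.0117 + 0.571 − 0.12 = 0.4627.
g_pf = 0.5409 − 0.4627 = 0.08.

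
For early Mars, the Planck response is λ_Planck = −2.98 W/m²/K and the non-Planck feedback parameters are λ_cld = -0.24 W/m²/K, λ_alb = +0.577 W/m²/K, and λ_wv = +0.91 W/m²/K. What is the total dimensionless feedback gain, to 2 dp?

0.42

Convert to gains: g_cld = -0.24/2.98 = -0.08054; g_alb = 0.577/2.98 = 0.1936; g_wv = 0.91/2.98 = 0.3054.
Total gain g = 0.41846.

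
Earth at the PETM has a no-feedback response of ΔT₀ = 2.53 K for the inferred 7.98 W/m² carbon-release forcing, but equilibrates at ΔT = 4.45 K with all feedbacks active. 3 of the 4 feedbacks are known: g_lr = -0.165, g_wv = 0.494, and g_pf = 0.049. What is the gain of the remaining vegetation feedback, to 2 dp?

Amplification A = ΔT/ΔT₀ = 4.45/2.53 = 1.759.
Total gain g = 1 − 1/A = 1 − 1/1.759 = 0.4315.
Known gains sum to -0.165 + 0.494 + 0.049 = 0.378.
g_veg = 0.4315 − 0.378 = 0.05.

0.05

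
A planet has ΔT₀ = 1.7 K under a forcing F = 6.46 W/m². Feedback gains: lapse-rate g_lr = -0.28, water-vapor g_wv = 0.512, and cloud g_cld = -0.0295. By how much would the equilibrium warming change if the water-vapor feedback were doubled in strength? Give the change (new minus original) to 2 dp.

Original: g = 0.2025, ΔT = 1.7/(1−0.2025) = 2.1317 K.
With doubled water-vapor: g' = 0.7145, ΔT' = 1.7/(1−0.7145) = 5.9545 K.
Change = 5.9545 − 2.1317 = 3.82 K.

3.82 K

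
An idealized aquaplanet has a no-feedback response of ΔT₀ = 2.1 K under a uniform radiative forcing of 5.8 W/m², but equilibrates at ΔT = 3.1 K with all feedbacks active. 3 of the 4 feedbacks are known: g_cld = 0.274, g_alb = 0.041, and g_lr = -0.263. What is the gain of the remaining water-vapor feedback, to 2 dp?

0.27

Amplification A = ΔT/ΔT₀ = 3.1/2.1 = 1.476.
Total gain g = 1 − 1/A = 1 − 1/1.476 = 0.3225.
Known gains sum to 0.274 + 0.041 − 0.263 = 0.052.
g_wv = 0.3225 − 0.052 = 0.27.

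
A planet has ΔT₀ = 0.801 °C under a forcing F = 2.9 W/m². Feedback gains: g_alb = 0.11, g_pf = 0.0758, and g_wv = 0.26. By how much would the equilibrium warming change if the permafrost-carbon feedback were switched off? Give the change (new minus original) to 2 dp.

Original: g = 0.4458, ΔT = 0.801/(1−0.4458) = 1.4453 °C.
Without permafrost-carbon: g' = 0.37, ΔT' = 0.801/(1−0.37) = 1.2714 °C.
Change = 1.2714 − 1.4453 = -0.17 °C.

-0.17 °C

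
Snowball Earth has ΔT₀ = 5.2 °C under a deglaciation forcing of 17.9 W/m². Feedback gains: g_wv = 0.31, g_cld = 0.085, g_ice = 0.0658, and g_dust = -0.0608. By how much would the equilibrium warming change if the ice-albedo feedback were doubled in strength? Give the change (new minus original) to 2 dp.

1.07 °C

Original: g = 0.4, ΔT = 5.2/(1−0.4) = 8.6667 °C.
With doubled ice-albedo: g' = 0.4658, ΔT' = 5.2/(1−0.4658) = 9.7342 °C.
Change = 9.7342 − 8.6667 = 1.07 °C.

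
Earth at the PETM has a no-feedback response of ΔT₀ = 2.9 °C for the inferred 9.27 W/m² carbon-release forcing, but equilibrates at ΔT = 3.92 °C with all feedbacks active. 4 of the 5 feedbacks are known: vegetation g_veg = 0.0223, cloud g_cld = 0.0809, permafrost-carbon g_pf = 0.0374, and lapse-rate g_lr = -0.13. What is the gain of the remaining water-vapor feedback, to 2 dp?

Amplification A = ΔT/ΔT₀ = 3.92/2.9 = 1.352.
Total gain g = 1 − 1/A = 1 − 1/1.352 = 0.2604.
Known gains sum to 0.0223 + 0.0809 + 0.0374 − 0.13 = 0.0106.
g_wv = 0.2604 − 0.0106 = 0.25.

0.25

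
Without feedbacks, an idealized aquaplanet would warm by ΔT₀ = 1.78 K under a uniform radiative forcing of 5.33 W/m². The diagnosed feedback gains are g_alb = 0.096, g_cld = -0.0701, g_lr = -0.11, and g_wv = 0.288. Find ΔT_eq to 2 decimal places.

2.24 K

Total gain g = 0.096 − 0.0701 − 0.11 + 0.288 = 0.2039.
Amplification A = 1/(1 − 0.2039) = 1.256.
ΔT = 1.78 × 1.256 = 2.24 K.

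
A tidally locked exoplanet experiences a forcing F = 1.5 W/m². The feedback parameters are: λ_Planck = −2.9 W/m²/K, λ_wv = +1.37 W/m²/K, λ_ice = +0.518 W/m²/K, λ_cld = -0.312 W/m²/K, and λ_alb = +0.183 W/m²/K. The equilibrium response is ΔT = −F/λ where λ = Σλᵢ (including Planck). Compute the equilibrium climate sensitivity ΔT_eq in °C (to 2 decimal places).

Net feedback parameter λ = (−2.9) + (+1.37) + (+0.518) + (-0.312) + (+0.183) = -1.141 W/m²/K.
ΔT = −F/λ = −1.5/(-1.141) = 1.31 °C.

1.31 °C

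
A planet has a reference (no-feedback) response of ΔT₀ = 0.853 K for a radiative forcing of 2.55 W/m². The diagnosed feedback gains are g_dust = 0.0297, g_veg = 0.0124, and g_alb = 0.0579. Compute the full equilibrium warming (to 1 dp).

Total gain g = 0.0297 + 0.0124 + 0.0579 = 0.1.
Amplification A = 1/(1 − 0.1) = 1.111.
ΔT = 0.853 × 1.111 = 0.9 K.

0.9 K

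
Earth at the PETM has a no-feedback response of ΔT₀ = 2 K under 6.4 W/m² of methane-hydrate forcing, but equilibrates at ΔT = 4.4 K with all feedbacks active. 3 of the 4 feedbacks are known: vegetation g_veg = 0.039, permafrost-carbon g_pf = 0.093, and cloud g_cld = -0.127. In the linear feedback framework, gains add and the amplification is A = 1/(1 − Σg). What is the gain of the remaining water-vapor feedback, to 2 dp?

Amplification A = ΔT/ΔT₀ = 4.4/2 = 2.2.
Total gain g = 1 − 1/A = 1 − 1/2.2 = 0.5455.
Known gains sum to 0.039 + 0.093 − 0.127 = 0.005.
g_wv = 0.5455 − 0.005 = 0.54.

0.54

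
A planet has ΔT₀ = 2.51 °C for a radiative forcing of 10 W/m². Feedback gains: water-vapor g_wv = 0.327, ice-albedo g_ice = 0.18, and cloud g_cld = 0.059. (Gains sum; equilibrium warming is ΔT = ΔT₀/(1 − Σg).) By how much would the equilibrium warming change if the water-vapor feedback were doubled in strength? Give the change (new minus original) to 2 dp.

17.67 °C

Original: g = 0.566, ΔT = 2.51/(1−0.566) = 5.7834 °C.
With doubled water-vapor: g' = 0.893, ΔT' = 2.51/(1−0.893) = 23.4579 °C.
Change = 23.4579 − 5.7834 = 17.67 °C.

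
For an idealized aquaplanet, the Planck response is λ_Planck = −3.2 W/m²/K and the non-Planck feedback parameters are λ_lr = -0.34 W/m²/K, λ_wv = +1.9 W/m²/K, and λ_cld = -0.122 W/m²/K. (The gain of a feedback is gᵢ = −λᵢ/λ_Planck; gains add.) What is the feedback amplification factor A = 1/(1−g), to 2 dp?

Convert to gains: g_lr = -0.34/3.2 = -0.1062; g_wv = 1.9/3.2 = 0.5937; g_cld = -0.122/3.2 = -0.03812.
Total gain g = 0.44938.
A = 1/(1 − 0.44938) = 1.82.

1.82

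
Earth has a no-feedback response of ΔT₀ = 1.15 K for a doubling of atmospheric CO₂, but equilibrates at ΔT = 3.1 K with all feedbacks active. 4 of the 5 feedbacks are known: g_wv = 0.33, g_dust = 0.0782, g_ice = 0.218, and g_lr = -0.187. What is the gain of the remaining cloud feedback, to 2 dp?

0.19

Amplification A = ΔT/ΔT₀ = 3.1/1.15 = 2.696.
Total gain g = 1 − 1/A = 1 − 1/2.696 = 0.6291.
Known gains sum to 0.33 + 0.0782 + 0.218 − 0.187 = 0.4392.
g_cld = 0.6291 − 0.4392 = 0.19.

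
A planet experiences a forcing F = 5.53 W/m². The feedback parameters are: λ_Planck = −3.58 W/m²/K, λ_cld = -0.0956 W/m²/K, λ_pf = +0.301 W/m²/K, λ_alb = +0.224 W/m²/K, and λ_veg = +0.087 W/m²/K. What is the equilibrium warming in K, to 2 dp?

Net feedback parameter λ = (−3.58) + (-0.0956) + (+0.301) + (+0.224) + (+0.087) = -3.0636 W/m²/K.
ΔT = −F/λ = −5.53/(-3.0636) = 1.81 K.

1.81 K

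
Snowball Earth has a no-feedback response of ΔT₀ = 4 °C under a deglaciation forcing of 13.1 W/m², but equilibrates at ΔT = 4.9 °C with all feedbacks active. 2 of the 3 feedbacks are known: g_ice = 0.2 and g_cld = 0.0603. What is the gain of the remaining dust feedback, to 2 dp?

Amplification A = ΔT/ΔT₀ = 4.9/4 = 1.225.
Total gain g = 1 − 1/A = 1 − 1/1.225 = 0.1837.
Known gains sum to 0.2 + 0.0603 = 0.2603.
g_dust = 0.1837 − 0.2603 = -0.08.

-0.08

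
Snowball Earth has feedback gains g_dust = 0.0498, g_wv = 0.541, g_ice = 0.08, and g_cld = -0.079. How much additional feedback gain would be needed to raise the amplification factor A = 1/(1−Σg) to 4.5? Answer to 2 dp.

0.19

Current total gain = 0.5918.
Target gain for A = 4.5: g* = 1 − 1/4.5 = 0.7778.
Additional gain needed = 0.7778 − 0.5918 = 0.19.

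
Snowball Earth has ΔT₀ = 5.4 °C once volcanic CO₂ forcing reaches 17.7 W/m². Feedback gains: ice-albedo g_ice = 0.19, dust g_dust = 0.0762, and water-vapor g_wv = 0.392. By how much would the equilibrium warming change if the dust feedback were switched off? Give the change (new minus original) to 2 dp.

Original: g = 0.6582, ΔT = 5.4/(1−0.6582) = 15.7987 °C.
Without dust: g' = 0.582, ΔT' = 5.4/(1−0.582) = 12.9187 °C.
Change = 12.9187 − 15.7987 = -2.88 °C.

-2.88 °C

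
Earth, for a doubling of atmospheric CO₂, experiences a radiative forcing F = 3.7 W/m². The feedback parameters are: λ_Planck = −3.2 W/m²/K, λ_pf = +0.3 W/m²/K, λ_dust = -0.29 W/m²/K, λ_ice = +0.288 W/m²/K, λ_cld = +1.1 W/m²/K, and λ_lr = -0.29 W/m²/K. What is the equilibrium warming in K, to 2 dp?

Net feedback parameter λ = (−3.2) + (+0.3) + (-0.29) + (+0.288) + (+1.1) + (-0.29) = -2.092 W/m²/K.
ΔT = −F/λ = −3.7/(-2.092) = 1.77 K.

1.77 K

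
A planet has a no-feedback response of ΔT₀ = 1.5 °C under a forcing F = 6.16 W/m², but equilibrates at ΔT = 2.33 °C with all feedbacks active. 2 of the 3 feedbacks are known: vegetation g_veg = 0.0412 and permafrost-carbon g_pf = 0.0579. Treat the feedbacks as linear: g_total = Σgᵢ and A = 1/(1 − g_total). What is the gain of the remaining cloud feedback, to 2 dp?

0.26

Amplification A = ΔT/ΔT₀ = 2.33/1.5 = 1.553.
Total gain g = 1 − 1/A = 1 − 1/1.553 = 0.3561.
Known gains sum to 0.0412 + 0.0579 = 0.0991.
g_cld = 0.3561 − 0.0991 = 0.26.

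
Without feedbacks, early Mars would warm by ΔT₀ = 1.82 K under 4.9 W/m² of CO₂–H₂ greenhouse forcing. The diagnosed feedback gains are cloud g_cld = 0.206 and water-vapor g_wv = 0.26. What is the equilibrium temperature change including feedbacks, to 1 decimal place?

3.4 K

Total gain g = 0.206 + 0.26 = 0.466.
Amplification A = 1/(1 − 0.466) = 1.873.
ΔT = 1.82 × 1.873 = 3.4 K.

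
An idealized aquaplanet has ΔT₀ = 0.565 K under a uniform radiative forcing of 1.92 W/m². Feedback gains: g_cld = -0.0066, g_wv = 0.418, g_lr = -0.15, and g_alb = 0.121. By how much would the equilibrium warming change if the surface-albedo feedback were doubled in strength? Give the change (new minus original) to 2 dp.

0.22 K

Original: g = 0.3824, ΔT = 0.565/(1−0.3824) = 0.9148 K.
With doubled surface-albedo: g' = 0.5034, ΔT' = 0.565/(1−0.5034) = 1.1377 K.
Change = 1.1377 − 0.9148 = 0.22 K.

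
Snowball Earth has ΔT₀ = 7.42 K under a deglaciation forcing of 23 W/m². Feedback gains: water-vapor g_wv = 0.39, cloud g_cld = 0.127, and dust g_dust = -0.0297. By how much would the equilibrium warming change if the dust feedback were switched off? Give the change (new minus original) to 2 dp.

Original: g = 0.4873, ΔT = 7.42/(1−0.4873) = 14.4724 K.
Without dust: g' = 0.517, ΔT' = 7.42/(1−0.517) = 15.3623 K.
Change = 15.3623 − 14.4724 = 0.89 K.

0.89 K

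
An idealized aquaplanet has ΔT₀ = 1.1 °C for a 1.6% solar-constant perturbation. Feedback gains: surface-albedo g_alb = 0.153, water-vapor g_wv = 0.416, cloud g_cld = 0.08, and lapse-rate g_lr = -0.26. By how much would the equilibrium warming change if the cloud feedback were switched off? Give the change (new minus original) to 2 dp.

Original: g = 0.389, ΔT = 1.1/(1−0.389) = 1.8003 °C.
Without cloud: g' = 0.309, ΔT' = 1.1/(1−0.309) = 1.5919 °C.
Change = 1.5919 − 1.8003 = -0.21 °C.

-0.21 °C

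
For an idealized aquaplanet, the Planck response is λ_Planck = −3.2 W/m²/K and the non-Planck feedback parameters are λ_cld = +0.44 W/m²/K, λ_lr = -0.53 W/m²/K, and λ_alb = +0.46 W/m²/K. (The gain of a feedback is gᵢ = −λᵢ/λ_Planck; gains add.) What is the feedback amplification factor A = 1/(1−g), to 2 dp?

Convert to gains: g_cld = 0.44/3.2 = 0.1375; g_lr = -0.53/3.2 = -0.1656; g_alb = 0.46/3.2 = 0.1437.
Total gain g = 0.1156.
A = 1/(1 − 0.1156) = 1.13.

1.13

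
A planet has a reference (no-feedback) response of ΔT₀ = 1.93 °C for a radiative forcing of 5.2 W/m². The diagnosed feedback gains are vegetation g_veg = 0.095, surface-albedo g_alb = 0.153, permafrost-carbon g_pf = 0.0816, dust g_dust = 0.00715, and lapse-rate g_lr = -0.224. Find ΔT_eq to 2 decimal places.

2.18 °C

Total gain g = 0.095 + 0.153 + 0.0816 + 0.00715 − 0.224 = 0.11275.
Amplification A = 1/(1 − 0.11275) = 1.127.
ΔT = 1.93 × 1.127 = 2.18 °C.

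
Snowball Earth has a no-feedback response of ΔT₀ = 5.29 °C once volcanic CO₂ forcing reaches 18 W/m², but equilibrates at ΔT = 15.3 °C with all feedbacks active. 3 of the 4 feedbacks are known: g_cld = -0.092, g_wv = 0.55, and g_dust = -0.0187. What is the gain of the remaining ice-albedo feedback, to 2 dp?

0.21

Amplification A = ΔT/ΔT₀ = 15.3/5.29 = 2.892.
Total gain g = 1 − 1/A = 1 − 1/2.892 = 0.6542.
Known gains sum to -0.092 + 0.55 − 0.0187 = 0.4393.
g_ice = 0.6542 − 0.4393 = 0.21.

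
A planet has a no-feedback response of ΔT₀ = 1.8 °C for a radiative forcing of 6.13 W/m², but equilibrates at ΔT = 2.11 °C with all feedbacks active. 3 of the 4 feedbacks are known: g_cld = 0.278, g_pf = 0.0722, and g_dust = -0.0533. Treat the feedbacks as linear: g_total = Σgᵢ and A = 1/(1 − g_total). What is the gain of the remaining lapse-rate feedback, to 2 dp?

-0.15

Amplification A = ΔT/ΔT₀ = 2.11/1.8 = 1.172.
Total gain g = 1 − 1/A = 1 − 1/1.172 = 0.1468.
Known gains sum to 0.278 + 0.0722 − 0.0533 = 0.2969.
g_lr = 0.1468 − 0.2969 = -0.15.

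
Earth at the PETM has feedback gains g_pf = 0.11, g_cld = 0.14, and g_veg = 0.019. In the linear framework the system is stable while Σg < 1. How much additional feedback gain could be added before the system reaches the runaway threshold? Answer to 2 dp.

Current total gain = 0.11 + 0.14 + 0.019 = 0.269.
Margin to runaway = 1 − 0.269 = 0.73.

0.73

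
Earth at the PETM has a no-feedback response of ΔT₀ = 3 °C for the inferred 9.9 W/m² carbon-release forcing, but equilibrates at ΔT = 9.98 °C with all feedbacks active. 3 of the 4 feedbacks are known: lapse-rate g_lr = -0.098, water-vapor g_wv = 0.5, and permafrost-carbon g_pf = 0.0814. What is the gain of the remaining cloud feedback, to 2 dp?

Amplification A = ΔT/ΔT₀ = 9.98/3 = 3.327.
Total gain g = 1 − 1/A = 1 − 1/3.327 = 0.6994.
Known gains sum to -0.098 + 0.5 + 0.0814 = 0.4834.
g_cld = 0.6994 − 0.4834 = 0.22.

0.22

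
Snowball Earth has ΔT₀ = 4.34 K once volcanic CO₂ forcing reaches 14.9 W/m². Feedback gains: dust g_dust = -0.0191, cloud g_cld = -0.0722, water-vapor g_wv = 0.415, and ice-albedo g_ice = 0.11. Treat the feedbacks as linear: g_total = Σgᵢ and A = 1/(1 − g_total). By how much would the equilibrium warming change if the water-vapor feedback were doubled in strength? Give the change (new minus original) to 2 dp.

21.02 K

Original: g = 0.4337, ΔT = 4.34/(1−0.4337) = 7.6638 K.
With doubled water-vapor: g' = 0.8487, ΔT' = 4.34/(1−0.8487) = 28.6847 K.
Change = 28.6847 − 7.6638 = 21.02 K.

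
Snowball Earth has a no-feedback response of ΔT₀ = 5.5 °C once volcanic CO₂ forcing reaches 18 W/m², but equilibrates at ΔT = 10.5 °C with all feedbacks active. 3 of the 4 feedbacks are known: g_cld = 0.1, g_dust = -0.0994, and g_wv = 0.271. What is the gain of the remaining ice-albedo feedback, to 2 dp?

0.20

Amplification A = ΔT/ΔT₀ = 10.5/5.5 = 1.909.
Total gain g = 1 − 1/A = 1 − 1/1.909 = 0.4762.
Known gains sum to 0.1 − 0.0994 + 0.271 = 0.2716.
g_ice = 0.4762 − 0.2716 = 0.20.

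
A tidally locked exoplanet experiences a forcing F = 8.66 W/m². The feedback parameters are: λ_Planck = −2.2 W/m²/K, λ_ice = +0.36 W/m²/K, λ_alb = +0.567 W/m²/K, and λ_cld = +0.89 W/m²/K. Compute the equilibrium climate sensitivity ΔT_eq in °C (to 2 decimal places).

Net feedback parameter λ = (−2.2) + (+0.36) + (+0.567) + (+0.89) = -0.383 W/m²/K.
ΔT = −F/λ = −8.66/(-0.383) = 22.61 °C.

22.61 °C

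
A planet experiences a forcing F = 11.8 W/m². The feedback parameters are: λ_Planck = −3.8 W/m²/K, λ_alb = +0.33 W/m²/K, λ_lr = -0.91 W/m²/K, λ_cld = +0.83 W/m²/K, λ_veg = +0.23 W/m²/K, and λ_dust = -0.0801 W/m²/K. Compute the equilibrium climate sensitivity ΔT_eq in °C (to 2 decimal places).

Net feedback parameter λ = (−3.8) + (+0.33) + (-0.91) + (+0.83) + (+0.23) + (-0.0801) = -3.4001 W/m²/K.
ΔT = −F/λ = −11.8/(-3.4001) = 3.47 °C.

3.47 °C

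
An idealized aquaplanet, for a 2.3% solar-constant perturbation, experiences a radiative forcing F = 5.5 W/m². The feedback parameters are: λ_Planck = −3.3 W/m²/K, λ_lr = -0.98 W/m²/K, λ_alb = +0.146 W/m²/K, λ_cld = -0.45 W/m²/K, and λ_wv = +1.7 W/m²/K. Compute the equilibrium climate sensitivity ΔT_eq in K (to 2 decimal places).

1.91 K

Net feedback parameter λ = (−3.3) + (-0.98) + (+0.146) + (-0.45) + (+1.7) = -2.884 W/m²/K.
ΔT = −F/λ = −5.5/(-2.884) = 1.91 K.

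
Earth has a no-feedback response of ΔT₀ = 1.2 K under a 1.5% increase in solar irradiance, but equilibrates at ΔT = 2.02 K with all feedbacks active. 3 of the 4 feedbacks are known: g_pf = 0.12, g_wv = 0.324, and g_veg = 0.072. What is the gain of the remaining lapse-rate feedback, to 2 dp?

Amplification A = ΔT/ΔT₀ = 2.02/1.2 = 1.683.
Total gain g = 1 − 1/A = 1 − 1/1.683 = 0.4058.
Known gains sum to 0.12 + 0.324 + 0.072 = 0.516.
g_lr = 0.4058 − 0.516 = -0.11.

-0.11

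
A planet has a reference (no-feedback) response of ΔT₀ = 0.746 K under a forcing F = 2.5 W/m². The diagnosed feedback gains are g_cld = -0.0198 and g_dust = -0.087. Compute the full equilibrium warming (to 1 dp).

Total gain g = -0.0198 − 0.087 = -0.1068.
Amplification A = 1/(1 + 0.1068) = 0.9035.
ΔT = 0.746 × 0.9035 = 0.7 K.

0.7 K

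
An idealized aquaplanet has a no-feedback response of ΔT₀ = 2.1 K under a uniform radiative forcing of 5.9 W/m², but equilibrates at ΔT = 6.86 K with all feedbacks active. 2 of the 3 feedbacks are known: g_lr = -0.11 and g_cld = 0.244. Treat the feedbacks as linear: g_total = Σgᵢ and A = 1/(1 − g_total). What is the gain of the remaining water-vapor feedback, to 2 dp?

0.56

Amplification A = ΔT/ΔT₀ = 6.86/2.1 = 3.267.
Total gain g = 1 − 1/A = 1 − 1/3.267 = 0.6939.
Known gains sum to -0.11 + 0.244 = 0.134.
g_wv = 0.6939 − 0.134 = 0.56.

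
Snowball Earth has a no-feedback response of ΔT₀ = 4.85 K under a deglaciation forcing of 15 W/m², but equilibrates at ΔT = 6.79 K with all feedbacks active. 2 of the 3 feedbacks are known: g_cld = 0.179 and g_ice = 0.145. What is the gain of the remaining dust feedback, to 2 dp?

-0.04

Amplification A = ΔT/ΔT₀ = 6.79/4.85 = 1.4.
Total gain g = 1 − 1/A = 1 − 1/1.4 = 0.2857.
Known gains sum to 0.179 + 0.145 = 0.324.
g_dust = 0.2857 − 0.324 = -0.04.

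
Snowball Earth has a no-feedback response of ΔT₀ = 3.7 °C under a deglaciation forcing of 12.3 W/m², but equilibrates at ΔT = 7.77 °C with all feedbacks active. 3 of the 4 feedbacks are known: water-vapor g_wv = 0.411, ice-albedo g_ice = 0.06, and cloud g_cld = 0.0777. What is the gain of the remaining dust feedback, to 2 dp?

-0.02

Amplification A = ΔT/ΔT₀ = 7.77/3.7 = 2.1.
Total gain g = 1 − 1/A = 1 − 1/2.1 = 0.5238.
Known gains sum to 0.411 + 0.06 + 0.0777 = 0.5487.
g_dust = 0.5238 − 0.5487 = -0.02.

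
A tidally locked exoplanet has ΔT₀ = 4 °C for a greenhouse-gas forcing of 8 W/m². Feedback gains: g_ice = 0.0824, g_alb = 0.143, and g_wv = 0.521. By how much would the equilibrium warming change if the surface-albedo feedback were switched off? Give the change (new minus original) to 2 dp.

-5.69 °C

Original: g = 0.7464, ΔT = 4/(1−0.7464) = 15.7729 °C.
Without surface-albedo: g' = 0.6034, ΔT' = 4/(1−0.6034) = 10.0857 °C.
Change = 10.0857 − 15.7729 = -5.69 °C.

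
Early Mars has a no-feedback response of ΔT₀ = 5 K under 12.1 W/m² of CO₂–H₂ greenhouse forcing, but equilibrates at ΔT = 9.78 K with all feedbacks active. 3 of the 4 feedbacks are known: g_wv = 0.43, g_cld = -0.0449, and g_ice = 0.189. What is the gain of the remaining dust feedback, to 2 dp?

Amplification A = ΔT/ΔT₀ = 9.78/5 = 1.956.
Total gain g = 1 − 1/A = 1 − 1/1.956 = 0.4888.
Known gains sum to 0.43 − 0.0449 + 0.189 = 0.5741.
g_dust = 0.4888 − 0.5741 = -0.09.

-0.09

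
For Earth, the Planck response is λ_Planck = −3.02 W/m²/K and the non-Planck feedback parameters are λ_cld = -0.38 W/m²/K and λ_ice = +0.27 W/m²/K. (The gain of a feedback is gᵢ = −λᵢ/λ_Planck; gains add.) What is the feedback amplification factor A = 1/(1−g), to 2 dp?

0.96

Convert to gains: g_cld = -0.38/3.02 = -0.1258; g_ice = 0.27/3.02 = 0.0894.
Total gain g = -0.0364.
A = 1/(1 + 0.0364) = 0.96.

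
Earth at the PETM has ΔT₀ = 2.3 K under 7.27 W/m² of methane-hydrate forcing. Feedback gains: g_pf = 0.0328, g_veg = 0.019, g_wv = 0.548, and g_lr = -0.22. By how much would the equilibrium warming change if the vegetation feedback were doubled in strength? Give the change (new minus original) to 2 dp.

Original: g = 0.3798, ΔT = 2.3/(1−0.3798) = 3.7085 K.
With doubled vegetation: g' = 0.3988, ΔT' = 2.3/(1−0.3988) = 3.8257 K.
Change = 3.8257 − 3.7085 = 0.12 K.

0.12 K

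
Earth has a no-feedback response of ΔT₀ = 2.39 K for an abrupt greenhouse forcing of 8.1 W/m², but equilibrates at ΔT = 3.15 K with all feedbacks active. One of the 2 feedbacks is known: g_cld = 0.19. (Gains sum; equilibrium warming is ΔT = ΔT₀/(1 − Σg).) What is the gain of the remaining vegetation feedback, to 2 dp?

0.05

Amplification A = ΔT/ΔT₀ = 3.15/2.39 = 1.318.
Total gain g = 1 − 1/A = 1 − 1/1.318 = 0.2413.
The known gain is 0.19.
g_veg = 0.2413 − 0.19 = 0.05.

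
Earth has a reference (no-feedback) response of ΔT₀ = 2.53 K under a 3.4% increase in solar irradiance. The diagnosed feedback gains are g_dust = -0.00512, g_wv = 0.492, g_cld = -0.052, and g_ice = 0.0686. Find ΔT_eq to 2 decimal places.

Total gain g = -0.00512 + 0.492 − 0.052 + 0.0686 = 0.50348.
Amplification A = 1/(1 − 0.50348) = 2.014.
ΔT = 2.53 × 2.014 = 5.10 K.

5.10 K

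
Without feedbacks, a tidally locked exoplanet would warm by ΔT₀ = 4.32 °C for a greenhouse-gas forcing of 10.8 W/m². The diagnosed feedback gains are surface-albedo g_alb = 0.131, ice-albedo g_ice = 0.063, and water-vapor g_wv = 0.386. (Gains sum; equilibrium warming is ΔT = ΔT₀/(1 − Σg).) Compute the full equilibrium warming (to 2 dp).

Total gain g = 0.131 + 0.063 + 0.386 = 0.58.
Amplification A = 1/(1 − 0.58) = 2.381.
ΔT = 4.32 × 2.381 = 10.29 °C.

10.29 °C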